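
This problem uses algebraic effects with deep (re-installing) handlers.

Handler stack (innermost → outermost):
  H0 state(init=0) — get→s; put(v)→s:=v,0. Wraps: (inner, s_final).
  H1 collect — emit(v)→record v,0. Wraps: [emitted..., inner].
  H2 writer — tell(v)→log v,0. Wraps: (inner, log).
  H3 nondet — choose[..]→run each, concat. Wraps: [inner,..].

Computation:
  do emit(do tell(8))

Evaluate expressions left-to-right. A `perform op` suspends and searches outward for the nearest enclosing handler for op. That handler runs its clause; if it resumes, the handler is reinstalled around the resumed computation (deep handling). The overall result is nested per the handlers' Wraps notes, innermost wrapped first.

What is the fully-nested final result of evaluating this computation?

Answer: [([0, (0, 0)], (8))]

Working:
tell(8) @ H2 ⇒ log+=8
emit(0) @ H1 ⇒ out+=0
H0 returns (0, 0)
H1 returns [0, (0, 0)]
H2 returns ([0, (0, 0)], (8))
H3 returns [([0, (0, 0)], (8))]
= [([0, (0, 0)], (8))]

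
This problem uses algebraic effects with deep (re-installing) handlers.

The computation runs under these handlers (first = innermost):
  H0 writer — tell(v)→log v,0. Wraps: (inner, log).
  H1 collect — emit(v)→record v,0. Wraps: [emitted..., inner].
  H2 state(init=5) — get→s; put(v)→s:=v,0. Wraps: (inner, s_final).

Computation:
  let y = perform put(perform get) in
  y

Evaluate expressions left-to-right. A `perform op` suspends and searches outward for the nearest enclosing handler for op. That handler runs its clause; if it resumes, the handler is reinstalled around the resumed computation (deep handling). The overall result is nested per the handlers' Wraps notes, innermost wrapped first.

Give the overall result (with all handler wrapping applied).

Answer: ([(0, ())], 5)

Step-by-step:
get @ H2 ⇒ 5
put(5) @ H2 ⇒ s:=5
H0 returns (0, ())
H1 returns [(0, ())]
H2 returns ([(0, ())], 5)
= ([(0, ())], 5)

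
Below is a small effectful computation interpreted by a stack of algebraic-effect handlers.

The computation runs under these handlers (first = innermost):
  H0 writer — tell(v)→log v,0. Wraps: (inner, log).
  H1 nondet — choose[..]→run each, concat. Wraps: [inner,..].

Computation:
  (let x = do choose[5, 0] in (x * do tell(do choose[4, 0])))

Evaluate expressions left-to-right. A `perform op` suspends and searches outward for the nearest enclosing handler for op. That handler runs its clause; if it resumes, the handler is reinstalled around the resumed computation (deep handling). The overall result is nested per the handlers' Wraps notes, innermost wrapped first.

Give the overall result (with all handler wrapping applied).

Working:
choose[5, 0] @ H1
  branch[0] choose=5:
    choose[4, 0] @ H1
      branch[0] choose=4:
        tell(4) @ H0 ⇒ log+=4
        H0 returns (0, (4))
        H1 returns [(0, (4))]
      branch[1] choose=0:
        tell(0) @ H0 ⇒ log+=0
        H0 returns (0, (0))
        H1 returns [(0, (0))]
  branch[1] choose=0:
    choose[4, 0] @ H1
      branch[0] choose=4:
        tell(4) @ H0 ⇒ log+=4
        H0 returns (0, (4))
        H1 returns [(0, (4))]
      branch[1] choose=0:
        tell(0) @ H0 ⇒ log+=0
        H0 returns (0, (0))
        H1 returns [(0, (0))]
= [(0, (4)), (0, (0)), (0, (4)), (0, (0))]

Answer: [(0, (4)), (0, (0)), (0, (4)), (0, (0))]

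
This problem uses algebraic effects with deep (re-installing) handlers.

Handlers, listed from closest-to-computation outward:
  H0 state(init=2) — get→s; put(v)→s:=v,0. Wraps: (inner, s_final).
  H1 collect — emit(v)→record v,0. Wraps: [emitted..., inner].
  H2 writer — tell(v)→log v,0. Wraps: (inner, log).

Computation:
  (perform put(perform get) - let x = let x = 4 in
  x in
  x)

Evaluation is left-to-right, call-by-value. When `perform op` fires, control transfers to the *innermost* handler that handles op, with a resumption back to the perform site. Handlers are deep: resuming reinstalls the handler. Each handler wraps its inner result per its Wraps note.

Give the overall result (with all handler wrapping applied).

Working:
get @ H0 ⇒ 2
put(2) @ H0 ⇒ s:=2
H0 returns (-4, 2)
H1 returns [(-4, 2)]
H2 returns ([(-4, 2)], ())
= ([(-4, 2)], ())

Answer: ([(-4, 2)], ())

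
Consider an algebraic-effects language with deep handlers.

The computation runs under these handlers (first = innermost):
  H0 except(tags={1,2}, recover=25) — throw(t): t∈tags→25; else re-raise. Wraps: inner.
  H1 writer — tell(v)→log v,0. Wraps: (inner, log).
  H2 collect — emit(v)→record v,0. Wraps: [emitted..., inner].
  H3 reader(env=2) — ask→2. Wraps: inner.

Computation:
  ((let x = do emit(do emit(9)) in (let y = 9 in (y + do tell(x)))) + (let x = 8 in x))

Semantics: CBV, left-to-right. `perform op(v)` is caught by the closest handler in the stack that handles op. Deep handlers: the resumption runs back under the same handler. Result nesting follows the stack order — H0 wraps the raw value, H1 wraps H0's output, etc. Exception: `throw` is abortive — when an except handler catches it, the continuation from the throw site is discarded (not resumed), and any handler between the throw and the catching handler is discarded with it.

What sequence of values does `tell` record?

Answer: (0)

Evaluation trace:
emit(9) @ H2 ⇒ out+=9
emit(0) @ H2 ⇒ out+=0
tell(0) @ H1 ⇒ log+=0
H0 returns 17
H1 returns (17, (0))
H2 returns [9, 0, (17, (0))]
H3 returns [9, 0, (17, (0))]
= [9, 0, (17, (0))]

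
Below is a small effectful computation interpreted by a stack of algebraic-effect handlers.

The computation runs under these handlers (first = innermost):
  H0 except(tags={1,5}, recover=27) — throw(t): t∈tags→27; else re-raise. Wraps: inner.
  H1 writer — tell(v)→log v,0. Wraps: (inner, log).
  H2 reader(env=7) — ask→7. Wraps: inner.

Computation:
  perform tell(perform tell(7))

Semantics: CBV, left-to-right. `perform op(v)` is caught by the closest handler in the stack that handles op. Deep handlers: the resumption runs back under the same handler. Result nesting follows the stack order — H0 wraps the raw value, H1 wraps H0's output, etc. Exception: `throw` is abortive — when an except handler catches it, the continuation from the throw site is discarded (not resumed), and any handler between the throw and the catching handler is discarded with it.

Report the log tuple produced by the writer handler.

Answer: (7, 0)

Evaluation trace:
tell(7) @ H1 ⇒ log+=7
tell(0) @ H1 ⇒ log+=0
H0 returns 0
H1 returns (0, (7, 0))
H2 returns (0, (7, 0))
= (0, (7, 0))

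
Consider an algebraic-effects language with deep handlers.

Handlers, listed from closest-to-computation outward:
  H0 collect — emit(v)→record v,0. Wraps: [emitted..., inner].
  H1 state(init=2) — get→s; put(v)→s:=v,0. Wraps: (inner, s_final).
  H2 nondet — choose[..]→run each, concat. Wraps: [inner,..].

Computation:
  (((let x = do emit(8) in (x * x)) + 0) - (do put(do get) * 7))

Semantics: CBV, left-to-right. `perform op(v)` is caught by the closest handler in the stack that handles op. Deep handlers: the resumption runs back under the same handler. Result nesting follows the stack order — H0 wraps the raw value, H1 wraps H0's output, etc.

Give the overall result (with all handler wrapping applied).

Answer: [([8, 0], 2)]

Evaluation trace:
emit(8) @ H0 ⇒ out+=8
get @ H1 ⇒ 2
put(2) @ H1 ⇒ s:=2
H0 returns [8, 0]
H1 returns ([8, 0], 2)
H2 returns [([8, 0], 2)]
= [([8, 0], 2)]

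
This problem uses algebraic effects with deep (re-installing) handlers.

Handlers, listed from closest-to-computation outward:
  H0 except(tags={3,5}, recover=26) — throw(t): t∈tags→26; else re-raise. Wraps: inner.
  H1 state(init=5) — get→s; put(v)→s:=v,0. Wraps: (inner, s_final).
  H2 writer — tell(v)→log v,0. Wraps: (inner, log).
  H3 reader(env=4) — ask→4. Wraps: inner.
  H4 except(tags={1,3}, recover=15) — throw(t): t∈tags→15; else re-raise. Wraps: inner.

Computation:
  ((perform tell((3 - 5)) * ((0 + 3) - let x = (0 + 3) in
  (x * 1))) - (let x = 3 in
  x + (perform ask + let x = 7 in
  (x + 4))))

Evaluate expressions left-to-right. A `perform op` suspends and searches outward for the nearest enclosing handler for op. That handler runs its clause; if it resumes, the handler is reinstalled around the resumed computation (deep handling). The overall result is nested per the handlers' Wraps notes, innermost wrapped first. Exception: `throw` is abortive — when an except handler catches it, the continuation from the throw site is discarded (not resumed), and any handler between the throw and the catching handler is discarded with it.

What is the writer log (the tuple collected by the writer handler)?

Working:
tell(-2) @ H2 ⇒ log+=-2
ask @ H3 ⇒ 4
H0 returns -18
H1 returns (-18, 5)
H2 returns ((-18, 5), (-2))
H3 returns ((-18, 5), (-2))
H4 returns ((-18, 5), (-2))
= ((-18, 5), (-2))

Answer: (-2)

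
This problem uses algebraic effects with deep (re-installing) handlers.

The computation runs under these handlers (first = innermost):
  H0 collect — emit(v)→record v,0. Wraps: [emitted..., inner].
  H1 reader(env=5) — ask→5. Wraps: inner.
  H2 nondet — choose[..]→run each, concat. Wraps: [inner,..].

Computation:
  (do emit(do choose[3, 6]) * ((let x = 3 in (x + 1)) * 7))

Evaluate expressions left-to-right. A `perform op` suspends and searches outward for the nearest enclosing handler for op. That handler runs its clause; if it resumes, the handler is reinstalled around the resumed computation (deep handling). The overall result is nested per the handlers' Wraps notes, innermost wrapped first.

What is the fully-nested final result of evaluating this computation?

Answer: [[3, 0], [6, 0]]

Step-by-step:
choose[3, 6] @ H2
  branch[0] choose=3:
    emit(3) @ H0 ⇒ out+=3
    H0 returns [3, 0]
    H1 returns [3, 0]
    H2 returns [[3, 0]]
  branch[1] choose=6:
    emit(6) @ H0 ⇒ out+=6
    H0 returns [6, 0]
    H1 returns [6, 0]
    H2 returns [[6, 0]]
= [[3, 0], [6, 0]]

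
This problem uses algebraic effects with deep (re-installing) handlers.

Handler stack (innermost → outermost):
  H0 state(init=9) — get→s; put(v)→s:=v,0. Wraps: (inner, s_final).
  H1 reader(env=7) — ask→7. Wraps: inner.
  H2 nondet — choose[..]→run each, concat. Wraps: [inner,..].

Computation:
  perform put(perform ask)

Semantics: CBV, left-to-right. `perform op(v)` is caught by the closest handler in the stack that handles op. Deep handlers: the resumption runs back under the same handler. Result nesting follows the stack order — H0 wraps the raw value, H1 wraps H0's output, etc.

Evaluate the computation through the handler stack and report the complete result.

Answer: [(0, 7)]

Evaluation trace:
ask @ H1 ⇒ 7
put(7) @ H0 ⇒ s:=7
H0 returns (0, 7)
H1 returns (0, 7)
H2 returns [(0, 7)]
= [(0, 7)]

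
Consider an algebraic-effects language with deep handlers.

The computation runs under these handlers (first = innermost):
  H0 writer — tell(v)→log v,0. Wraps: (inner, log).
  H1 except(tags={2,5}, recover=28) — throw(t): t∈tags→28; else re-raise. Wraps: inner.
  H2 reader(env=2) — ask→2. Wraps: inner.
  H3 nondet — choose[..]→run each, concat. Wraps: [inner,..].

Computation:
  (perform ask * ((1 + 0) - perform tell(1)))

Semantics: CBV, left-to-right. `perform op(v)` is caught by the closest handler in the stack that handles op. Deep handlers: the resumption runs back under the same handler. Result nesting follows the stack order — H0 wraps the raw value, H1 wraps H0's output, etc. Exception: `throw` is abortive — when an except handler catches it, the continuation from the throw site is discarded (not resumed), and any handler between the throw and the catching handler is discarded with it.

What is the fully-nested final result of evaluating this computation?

Answer: [(2, (1))]

Working:
ask @ H2 ⇒ 2
tell(1) @ H0 ⇒ log+=1
H0 returns (2, (1))
H1 returns (2, (1))
H2 returns (2, (1))
H3 returns [(2, (1))]
= [(2, (1))]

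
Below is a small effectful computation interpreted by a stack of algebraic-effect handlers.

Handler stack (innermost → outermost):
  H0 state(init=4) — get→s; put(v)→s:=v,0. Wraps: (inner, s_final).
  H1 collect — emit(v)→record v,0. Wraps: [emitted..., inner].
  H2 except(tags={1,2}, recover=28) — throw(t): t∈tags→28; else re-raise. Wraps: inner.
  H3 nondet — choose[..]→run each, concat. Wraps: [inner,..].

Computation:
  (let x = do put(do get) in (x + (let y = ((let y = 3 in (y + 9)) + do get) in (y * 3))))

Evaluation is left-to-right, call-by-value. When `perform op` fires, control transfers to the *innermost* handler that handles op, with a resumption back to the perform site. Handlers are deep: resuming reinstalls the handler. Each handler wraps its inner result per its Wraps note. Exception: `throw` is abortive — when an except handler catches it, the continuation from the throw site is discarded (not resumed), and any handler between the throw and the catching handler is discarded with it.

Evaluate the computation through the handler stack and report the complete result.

Answer: [[(48, 4)]]

Working:
get @ H0 ⇒ 4
put(4) @ H0 ⇒ s:=4
get @ H0 ⇒ 4
H0 returns (48, 4)
H1 returns [(48, 4)]
H2 returns [(48, 4)]
H3 returns [[(48, 4)]]
= [[(48, 4)]]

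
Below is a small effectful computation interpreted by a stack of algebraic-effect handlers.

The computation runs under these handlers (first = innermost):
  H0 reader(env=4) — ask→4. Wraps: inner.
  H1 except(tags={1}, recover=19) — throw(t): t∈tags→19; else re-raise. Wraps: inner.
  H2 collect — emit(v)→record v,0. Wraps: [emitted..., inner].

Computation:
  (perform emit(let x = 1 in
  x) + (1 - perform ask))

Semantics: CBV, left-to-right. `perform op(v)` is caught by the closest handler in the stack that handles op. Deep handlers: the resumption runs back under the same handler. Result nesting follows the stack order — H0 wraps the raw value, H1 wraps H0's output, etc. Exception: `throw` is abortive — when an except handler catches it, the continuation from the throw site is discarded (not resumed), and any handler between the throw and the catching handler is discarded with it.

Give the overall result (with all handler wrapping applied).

Answer: [1, -3]

Step-by-step:
emit(1) @ H2 ⇒ out+=1
ask @ H0 ⇒ 4
H0 returns -3
H1 returns -3
H2 returns [1, -3]
= [1, -3]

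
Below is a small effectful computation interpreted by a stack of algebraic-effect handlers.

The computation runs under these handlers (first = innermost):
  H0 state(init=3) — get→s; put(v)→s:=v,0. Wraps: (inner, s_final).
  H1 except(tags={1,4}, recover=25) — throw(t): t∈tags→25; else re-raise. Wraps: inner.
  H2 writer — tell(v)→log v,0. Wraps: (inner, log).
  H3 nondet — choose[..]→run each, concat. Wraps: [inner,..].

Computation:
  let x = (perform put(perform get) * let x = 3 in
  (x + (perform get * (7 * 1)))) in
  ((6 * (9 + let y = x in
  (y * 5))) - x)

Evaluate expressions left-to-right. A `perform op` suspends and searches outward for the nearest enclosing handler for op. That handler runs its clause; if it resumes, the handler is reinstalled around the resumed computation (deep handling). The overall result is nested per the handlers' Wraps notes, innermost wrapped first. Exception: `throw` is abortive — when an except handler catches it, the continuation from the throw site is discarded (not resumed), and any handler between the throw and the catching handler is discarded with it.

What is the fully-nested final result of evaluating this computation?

Answer: [((54, 3), ())]

Evaluation trace:
get @ H0 ⇒ 3
put(3) @ H0 ⇒ s:=3
get @ H0 ⇒ 3
H0 returns (54, 3)
H1 returns (54, 3)
H2 returns ((54, 3), ())
H3 returns [((54, 3), ())]
= [((54, 3), ())]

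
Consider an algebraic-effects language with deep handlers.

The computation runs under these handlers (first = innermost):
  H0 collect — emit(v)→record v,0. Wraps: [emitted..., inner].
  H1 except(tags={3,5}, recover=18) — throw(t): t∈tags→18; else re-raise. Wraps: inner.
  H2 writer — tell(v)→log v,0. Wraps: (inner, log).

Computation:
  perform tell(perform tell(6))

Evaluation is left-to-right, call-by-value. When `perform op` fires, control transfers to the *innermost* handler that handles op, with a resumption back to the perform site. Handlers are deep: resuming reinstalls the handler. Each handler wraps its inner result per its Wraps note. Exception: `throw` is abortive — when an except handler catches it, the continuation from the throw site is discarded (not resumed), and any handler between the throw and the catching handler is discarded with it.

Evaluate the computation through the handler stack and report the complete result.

Answer: ([0], (6, 0))

Evaluation trace:
tell(6) @ H2 ⇒ log+=6
tell(0) @ H2 ⇒ log+=0
H0 returns [0]
H1 returns [0]
H2 returns ([0], (6, 0))
= ([0], (6, 0))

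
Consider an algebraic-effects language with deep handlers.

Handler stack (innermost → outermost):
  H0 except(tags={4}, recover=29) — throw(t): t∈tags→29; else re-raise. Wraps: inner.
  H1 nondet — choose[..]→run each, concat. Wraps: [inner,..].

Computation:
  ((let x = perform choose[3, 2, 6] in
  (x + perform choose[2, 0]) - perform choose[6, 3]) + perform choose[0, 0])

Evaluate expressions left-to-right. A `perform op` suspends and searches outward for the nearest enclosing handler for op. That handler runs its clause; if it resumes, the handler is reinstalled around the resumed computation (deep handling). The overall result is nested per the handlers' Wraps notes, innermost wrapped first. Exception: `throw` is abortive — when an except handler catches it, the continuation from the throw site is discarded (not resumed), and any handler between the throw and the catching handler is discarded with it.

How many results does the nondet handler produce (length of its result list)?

Working:
choose[3, 2, 6] @ H1
  branch[0] choose=3:
    choose[2, 0] @ H1
      branch[0] choose=2:
        choose[6, 3] @ H1
          branch[0] choose=6:
            choose[0, 0] @ H1
              branch[0] choose=0:
                H0 returns -1
                H1 returns [-1]
              branch[1] choose=0:
                H0 returns -1
                H1 returns [-1]
          branch[1] choose=3:
            choose[0, 0] @ H1
              branch[0] choose=0:
                H0 returns 2
                H1 returns [2]
              branch[1] choose=0:
                H0 returns 2
                H1 returns [2]
      branch[1] choose=0:
        choose[6, 3] @ H1
          branch[0] choose=6:
            choose[0, 0] @ H1
              branch[0] choose=0:
                H0 returns -3
                H1 returns [-3]
              branch[1] choose=0:
                H0 returns -3
                H1 returns [-3]
          branch[1] choose=3:
            choose[0, 0] @ H1
              branch[0] choose=0:
                H0 returns 0
                H1 returns [0]
              branch[1] choose=0:
                H0 returns 0
                H1 returns [0]
  branch[1] choose=2:
    choose[2, 0] @ H1
      branch[0] choose=2:
        choose[6, 3] @ H1
          branch[0] choose=6:
            choose[0, 0] @ H1
              branch[0] choose=0:
                H0 returns -2
                H1 returns [-2]
              branch[1] choose=0:
                H0 returns -2
                H1 returns [-2]
          branch[1] choose=3:
            choose[0, 0] @ H1
              branch[0] choose=0:
                H0 returns 1
                H1 returns [1]
              branch[1] choose=0:
                H0 returns 1
                H1 returns [1]
      branch[1] choose=0:
        choose[6, 3] @ H1
          branch[0] choose=6:
            choose[0, 0] @ H1
              branch[0] choose=0:
                H0 returns -4
                H1 returns [-4]
              branch[1] choose=0:
                H0 returns -4
                H1 returns [-4]
          branch[1] choose=3:
            choose[0, 0] @ H1
              branch[0] choose=0:
                H0 returns -1
                H1 returns [-1]
              branch[1] choose=0:
                H0 returns -1
                H1 returns [-1]
  branch[2] choose=6:
    choose[2, 0] @ H1
      branch[0] choose=2:
        choose[6, 3] @ H1
          branch[0] choose=6:
            choose[0, 0] @ H1
              branch[0] choose=0:
                H0 returns 2
                H1 returns [2]
              branch[1] choose=0:
                H0 returns 2
                H1 returns [2]
          branch[1] choose=3:
            choose[0, 0] @ H1
              branch[0] choose=0:
                H0 returns 5
                H1 returns [5]
              branch[1] choose=0:
                H0 returns 5
                H1 returns [5]
      branch[1] choose=0:
        choose[6, 3] @ H1
          branch[0] choose=6:
            choose[0, 0] @ H1
              branch[0] choose=0:
                H0 returns 0
                H1 returns [0]
              branch[1] choose=0:
                H0 returns 0
                H1 returns [0]
          branch[1] choose=3:
            choose[0, 0] @ H1
              branch[0] choose=0:
                H0 returns 3
                H1 returns [3]
              branch[1] choose=0:
                H0 returns 3
                H1 returns [3]
= [-1, -1, 2, 2, -3, -3, 0, 0, -2, -2, 1, 1, -4, -4, -1, -1, 2, 2, 5, 5, 0, 0, 3, 3]

Answer: 24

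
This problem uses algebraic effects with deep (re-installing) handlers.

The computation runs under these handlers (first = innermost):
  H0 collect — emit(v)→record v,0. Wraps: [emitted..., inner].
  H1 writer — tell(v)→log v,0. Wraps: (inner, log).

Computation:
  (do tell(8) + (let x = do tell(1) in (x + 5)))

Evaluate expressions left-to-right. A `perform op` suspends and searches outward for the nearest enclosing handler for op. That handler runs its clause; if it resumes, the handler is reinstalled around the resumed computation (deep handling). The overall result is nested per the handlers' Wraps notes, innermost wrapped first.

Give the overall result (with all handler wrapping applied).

Step-by-step:
tell(8) @ H1 ⇒ log+=8
tell(1) @ H1 ⇒ log+=1
H0 returns [5]
H1 returns ([5], (8, 1))
= ([5], (8, 1))

Answer: ([5], (8, 1))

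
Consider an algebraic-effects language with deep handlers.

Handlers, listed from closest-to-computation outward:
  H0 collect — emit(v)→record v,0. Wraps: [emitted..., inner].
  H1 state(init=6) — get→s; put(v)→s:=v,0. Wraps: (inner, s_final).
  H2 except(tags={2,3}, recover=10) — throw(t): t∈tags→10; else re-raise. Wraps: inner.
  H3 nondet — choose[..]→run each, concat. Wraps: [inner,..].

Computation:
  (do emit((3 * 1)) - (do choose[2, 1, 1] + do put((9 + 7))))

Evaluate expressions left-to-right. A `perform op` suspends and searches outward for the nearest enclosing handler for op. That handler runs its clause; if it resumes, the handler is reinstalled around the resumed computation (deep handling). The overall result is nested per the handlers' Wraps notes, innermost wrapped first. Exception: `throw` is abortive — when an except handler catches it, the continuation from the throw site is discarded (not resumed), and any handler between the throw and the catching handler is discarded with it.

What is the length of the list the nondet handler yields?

Answer: 3

Step-by-step:
emit(3) @ H0 ⇒ out+=3
choose[2, 1, 1] @ H3
  branch[0] choose=2:
    put(16) @ H1 ⇒ s:=16
    H0 returns [3, -2]
    H1 returns ([3, -2], 16)
    H2 returns ([3, -2], 16)
    H3 returns [([3, -2], 16)]
  branch[1] choose=1:
    put(16) @ H1 ⇒ s:=16
    H0 returns [3, -1]
    H1 returns ([3, -1], 16)
    H2 returns ([3, -1], 16)
    H3 returns [([3, -1], 16)]
  branch[2] choose=1:
    put(16) @ H1 ⇒ s:=16
    H0 returns [3, -1]
    H1 returns ([3, -1], 16)
    H2 returns ([3, -1], 16)
    H3 returns [([3, -1], 16)]
= [([3, -2], 16), ([3, -1], 16), ([3, -1], 16)]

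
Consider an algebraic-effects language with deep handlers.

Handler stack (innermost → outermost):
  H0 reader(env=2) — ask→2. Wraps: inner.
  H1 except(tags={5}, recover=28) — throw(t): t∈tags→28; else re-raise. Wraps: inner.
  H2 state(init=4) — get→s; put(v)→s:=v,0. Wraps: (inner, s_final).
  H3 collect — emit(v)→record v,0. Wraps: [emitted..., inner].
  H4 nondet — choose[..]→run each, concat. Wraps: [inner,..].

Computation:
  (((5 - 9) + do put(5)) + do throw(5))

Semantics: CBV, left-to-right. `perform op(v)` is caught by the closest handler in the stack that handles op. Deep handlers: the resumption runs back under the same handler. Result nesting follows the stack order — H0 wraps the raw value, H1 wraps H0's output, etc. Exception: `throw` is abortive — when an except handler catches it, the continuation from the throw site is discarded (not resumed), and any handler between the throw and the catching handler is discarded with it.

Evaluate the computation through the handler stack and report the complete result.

Evaluation trace:
put(5) @ H2 ⇒ s:=5
throw(5) @ H1 caught ⇒ 28
H2 returns (28, 5)
H3 returns [(28, 5)]
H4 returns [[(28, 5)]]
= [[(28, 5)]]

Answer: [[(28, 5)]]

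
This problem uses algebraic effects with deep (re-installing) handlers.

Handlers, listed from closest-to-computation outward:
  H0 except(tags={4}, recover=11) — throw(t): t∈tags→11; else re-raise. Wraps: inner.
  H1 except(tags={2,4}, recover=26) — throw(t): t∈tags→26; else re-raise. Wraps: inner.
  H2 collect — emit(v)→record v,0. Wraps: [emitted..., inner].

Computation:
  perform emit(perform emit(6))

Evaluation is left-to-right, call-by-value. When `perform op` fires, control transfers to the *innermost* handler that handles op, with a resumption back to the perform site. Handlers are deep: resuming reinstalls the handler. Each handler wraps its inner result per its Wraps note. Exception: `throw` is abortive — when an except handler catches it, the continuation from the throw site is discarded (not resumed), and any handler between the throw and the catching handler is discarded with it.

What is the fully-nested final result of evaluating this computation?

Step-by-step:
emit(6) @ H2 ⇒ out+=6
emit(0) @ H2 ⇒ out+=0
H0 returns 0
H1 returns 0
H2 returns [6, 0, 0]
= [6, 0, 0]

Answer: [6, 0, 0]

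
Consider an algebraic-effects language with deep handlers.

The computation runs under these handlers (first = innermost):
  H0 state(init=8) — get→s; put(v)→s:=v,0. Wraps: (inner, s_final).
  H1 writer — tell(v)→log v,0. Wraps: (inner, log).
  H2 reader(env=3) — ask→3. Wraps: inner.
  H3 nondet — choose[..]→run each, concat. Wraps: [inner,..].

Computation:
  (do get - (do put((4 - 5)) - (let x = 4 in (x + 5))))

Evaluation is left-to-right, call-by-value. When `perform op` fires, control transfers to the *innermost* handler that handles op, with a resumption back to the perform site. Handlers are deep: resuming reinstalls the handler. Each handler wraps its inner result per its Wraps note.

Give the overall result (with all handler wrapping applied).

Step-by-step:
get @ H0 ⇒ 8
put(-1) @ H0 ⇒ s:=-1
H0 returns (17, -1)
H1 returns ((17, -1), ())
H2 returns ((17, -1), ())
H3 returns [((17, -1), ())]
= [((17, -1), ())]

Answer: [((17, -1), ())]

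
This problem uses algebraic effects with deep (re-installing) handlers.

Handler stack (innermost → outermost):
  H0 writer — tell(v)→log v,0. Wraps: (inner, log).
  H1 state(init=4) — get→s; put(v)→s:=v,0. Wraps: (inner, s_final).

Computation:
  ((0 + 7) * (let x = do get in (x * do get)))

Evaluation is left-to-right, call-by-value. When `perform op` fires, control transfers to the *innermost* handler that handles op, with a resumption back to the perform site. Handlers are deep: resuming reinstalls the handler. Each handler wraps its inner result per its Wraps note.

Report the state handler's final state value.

Answer: 4

Working:
get @ H1 ⇒ 4
get @ H1 ⇒ 4
H0 returns (112, ())
H1 returns ((112, ()), 4)
= ((112, ()), 4)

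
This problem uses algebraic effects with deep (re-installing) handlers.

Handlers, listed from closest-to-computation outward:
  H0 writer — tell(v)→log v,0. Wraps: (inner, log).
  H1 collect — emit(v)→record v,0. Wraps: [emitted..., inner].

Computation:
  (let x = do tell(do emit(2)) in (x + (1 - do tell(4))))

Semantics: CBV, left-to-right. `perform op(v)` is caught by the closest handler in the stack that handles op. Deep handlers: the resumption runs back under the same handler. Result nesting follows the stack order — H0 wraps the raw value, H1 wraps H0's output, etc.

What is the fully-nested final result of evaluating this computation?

Working:
emit(2) @ H1 ⇒ out+=2
tell(0) @ H0 ⇒ log+=0
tell(4) @ H0 ⇒ log+=4
H0 returns (1, (0, 4))
H1 returns [2, (1, (0, 4))]
= [2, (1, (0, 4))]

Answer: [2, (1, (0, 4))]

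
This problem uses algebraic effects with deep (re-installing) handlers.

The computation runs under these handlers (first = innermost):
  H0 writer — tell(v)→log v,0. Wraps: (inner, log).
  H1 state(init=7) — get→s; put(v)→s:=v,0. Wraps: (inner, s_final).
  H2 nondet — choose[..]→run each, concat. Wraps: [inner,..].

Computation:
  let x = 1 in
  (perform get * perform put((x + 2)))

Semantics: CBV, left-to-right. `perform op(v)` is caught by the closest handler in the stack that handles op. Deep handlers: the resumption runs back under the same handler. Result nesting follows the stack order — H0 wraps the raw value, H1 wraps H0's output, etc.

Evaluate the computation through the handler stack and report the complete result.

Working:
get @ H1 ⇒ 7
put(3) @ H1 ⇒ s:=3
H0 returns (0, ())
H1 returns ((0, ()), 3)
H2 returns [((0, ()), 3)]
= [((0, ()), 3)]

Answer: [((0, ()), 3)]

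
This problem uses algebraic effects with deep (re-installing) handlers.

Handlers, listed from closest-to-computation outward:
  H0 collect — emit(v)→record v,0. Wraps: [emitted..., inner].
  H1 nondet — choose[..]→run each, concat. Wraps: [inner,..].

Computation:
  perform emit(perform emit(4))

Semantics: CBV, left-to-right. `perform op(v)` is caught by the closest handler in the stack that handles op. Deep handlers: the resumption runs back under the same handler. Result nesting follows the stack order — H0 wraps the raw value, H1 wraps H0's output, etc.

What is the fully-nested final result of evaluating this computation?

Working:
emit(4) @ H0 ⇒ out+=4
emit(0) @ H0 ⇒ out+=0
H0 returns [4, 0, 0]
H1 returns [[4, 0, 0]]
= [[4, 0, 0]]

Answer: [[4, 0, 0]]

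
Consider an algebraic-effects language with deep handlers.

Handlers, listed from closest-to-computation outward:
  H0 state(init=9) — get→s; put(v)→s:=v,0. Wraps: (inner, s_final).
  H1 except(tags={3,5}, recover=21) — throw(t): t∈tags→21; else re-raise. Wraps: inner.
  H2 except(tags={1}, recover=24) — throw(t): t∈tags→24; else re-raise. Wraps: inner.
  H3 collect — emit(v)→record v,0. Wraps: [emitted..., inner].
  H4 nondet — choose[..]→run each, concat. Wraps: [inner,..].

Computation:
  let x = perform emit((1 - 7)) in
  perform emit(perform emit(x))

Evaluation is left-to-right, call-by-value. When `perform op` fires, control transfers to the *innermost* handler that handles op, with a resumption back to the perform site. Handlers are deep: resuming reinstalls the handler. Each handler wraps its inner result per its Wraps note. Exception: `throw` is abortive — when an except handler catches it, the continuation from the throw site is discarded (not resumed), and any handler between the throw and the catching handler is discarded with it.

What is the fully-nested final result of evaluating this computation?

Step-by-step:
emit(-6) @ H3 ⇒ out+=-6
emit(0) @ H3 ⇒ out+=0
emit(0) @ H3 ⇒ out+=0
H0 returns (0, 9)
H1 returns (0, 9)
H2 returns (0, 9)
H3 returns [-6, 0, 0, (0, 9)]
H4 returns [[-6, 0, 0, (0, 9)]]
= [[-6, 0, 0, (0, 9)]]

Answer: [[-6, 0, 0, (0, 9)]]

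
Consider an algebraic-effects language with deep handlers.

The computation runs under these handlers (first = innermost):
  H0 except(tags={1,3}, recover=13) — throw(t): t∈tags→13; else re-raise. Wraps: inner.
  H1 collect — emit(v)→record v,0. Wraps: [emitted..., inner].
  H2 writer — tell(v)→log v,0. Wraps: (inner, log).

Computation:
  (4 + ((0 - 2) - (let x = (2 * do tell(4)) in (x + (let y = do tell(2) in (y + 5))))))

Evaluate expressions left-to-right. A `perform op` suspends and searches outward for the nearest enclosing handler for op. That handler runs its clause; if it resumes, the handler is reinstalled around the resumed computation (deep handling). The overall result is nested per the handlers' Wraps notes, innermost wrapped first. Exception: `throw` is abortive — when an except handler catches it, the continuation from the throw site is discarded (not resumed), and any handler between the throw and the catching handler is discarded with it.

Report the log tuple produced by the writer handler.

Step-by-step:
tell(4) @ H2 ⇒ log+=4
tell(2) @ H2 ⇒ log+=2
H0 returns -3
H1 returns [-3]
H2 returns ([-3], (4, 2))
= ([-3], (4, 2))

Answer: (4, 2)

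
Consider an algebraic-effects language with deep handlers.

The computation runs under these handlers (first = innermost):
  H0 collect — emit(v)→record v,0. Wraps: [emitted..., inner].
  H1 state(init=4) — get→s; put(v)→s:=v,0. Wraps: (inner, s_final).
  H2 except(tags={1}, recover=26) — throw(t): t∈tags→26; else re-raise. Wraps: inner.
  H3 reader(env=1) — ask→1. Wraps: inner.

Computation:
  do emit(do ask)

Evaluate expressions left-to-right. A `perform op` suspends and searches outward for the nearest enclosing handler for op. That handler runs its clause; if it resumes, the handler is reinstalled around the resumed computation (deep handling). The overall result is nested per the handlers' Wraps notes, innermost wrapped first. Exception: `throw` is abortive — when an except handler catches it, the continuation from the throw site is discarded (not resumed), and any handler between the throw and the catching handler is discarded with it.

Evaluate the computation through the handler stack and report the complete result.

Working:
ask @ H3 ⇒ 1
emit(1) @ H0 ⇒ out+=1
H0 returns [1, 0]
H1 returns ([1, 0], 4)
H2 returns ([1, 0], 4)
H3 returns ([1, 0], 4)
= ([1, 0], 4)

Answer: ([1, 0], 4)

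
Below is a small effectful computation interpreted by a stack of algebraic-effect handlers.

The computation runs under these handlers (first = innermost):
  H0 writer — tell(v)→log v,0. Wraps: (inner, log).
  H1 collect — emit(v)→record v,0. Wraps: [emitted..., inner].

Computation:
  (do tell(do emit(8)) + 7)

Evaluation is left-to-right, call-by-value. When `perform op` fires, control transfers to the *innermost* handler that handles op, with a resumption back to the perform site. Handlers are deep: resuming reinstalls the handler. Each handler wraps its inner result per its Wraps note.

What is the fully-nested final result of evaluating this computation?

Answer: [8, (7, (0))]

Step-by-step:
emit(8) @ H1 ⇒ out+=8
tell(0) @ H0 ⇒ log+=0
H0 returns (7, (0))
H1 returns [8, (7, (0))]
= [8, (7, (0))]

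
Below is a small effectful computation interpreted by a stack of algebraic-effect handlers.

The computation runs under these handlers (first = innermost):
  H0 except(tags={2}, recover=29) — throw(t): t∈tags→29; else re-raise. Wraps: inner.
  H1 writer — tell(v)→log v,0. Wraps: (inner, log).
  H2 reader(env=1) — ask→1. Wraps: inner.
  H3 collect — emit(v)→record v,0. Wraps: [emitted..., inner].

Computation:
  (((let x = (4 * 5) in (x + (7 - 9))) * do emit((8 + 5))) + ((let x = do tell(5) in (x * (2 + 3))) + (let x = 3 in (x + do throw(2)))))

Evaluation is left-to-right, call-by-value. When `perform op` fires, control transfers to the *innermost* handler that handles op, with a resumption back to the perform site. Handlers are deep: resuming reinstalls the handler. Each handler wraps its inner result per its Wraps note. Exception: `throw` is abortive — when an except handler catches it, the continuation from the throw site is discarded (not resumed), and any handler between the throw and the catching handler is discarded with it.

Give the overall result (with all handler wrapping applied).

Evaluation trace:
emit(13) @ H3 ⇒ out+=13
tell(5) @ H1 ⇒ log+=5
throw(2) @ H0 caught ⇒ 29
H1 returns (29, (5))
H2 returns (29, (5))
H3 returns [13, (29, (5))]
= [13, (29, (5))]

Answer: [13, (29, (5))]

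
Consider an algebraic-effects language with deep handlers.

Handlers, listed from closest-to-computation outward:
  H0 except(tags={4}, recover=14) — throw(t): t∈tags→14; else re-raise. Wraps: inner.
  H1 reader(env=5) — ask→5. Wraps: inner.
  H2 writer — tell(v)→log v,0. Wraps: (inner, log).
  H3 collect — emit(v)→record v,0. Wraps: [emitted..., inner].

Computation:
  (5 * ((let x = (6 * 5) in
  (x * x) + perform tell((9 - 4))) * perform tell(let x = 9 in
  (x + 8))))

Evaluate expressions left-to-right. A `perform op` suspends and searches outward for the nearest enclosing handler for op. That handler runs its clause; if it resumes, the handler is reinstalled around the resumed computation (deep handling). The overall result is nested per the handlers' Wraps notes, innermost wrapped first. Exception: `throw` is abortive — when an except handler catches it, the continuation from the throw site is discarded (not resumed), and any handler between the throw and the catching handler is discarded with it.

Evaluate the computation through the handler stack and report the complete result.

Evaluation trace:
tell(5) @ H2 ⇒ log+=5
tell(17) @ H2 ⇒ log+=17
H0 returns 0
H1 returns 0
H2 returns (0, (5, 17))
H3 returns [(0, (5, 17))]
= [(0, (5, 17))]

Answer: [(0, (5, 17))]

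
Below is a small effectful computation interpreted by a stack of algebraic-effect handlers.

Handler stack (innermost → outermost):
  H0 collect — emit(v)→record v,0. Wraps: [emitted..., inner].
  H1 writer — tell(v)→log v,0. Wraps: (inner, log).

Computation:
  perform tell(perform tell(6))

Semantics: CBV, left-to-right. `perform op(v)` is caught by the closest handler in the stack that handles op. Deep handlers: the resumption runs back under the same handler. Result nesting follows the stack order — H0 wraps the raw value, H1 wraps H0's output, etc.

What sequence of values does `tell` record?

Working:
tell(6) @ H1 ⇒ log+=6
tell(0) @ H1 ⇒ log+=0
H0 returns [0]
H1 returns ([0], (6, 0))
= ([0], (6, 0))

Answer: (6, 0)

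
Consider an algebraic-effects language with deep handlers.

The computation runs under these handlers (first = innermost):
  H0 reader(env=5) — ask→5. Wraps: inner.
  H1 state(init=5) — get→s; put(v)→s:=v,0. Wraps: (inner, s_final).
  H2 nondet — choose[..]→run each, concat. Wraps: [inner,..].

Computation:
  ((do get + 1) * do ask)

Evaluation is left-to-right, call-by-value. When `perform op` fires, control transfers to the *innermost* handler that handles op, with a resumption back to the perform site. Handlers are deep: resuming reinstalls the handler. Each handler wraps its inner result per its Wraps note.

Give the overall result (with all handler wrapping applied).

Working:
get @ H1 ⇒ 5
ask @ H0 ⇒ 5
H0 returns 30
H1 returns (30, 5)
H2 returns [(30, 5)]
= [(30, 5)]

Answer: [(30, 5)]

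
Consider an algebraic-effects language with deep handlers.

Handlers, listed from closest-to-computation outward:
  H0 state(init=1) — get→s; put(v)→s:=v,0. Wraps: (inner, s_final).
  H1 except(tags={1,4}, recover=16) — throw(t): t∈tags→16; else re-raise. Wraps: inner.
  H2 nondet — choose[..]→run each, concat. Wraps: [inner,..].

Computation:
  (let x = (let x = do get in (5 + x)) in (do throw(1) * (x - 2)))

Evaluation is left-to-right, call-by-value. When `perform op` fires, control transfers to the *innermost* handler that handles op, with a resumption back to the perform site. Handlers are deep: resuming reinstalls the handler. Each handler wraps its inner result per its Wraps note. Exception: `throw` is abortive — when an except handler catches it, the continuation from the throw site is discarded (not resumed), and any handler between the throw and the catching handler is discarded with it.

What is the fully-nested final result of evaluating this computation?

Answer: [16]

Evaluation trace:
get @ H0 ⇒ 1
throw(1) @ H1 caught ⇒ 16
H2 returns [16]
= [16]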